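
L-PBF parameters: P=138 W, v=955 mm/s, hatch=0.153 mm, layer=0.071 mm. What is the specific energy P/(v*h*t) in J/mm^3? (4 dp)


Build rate = 955 * 0.153 * 0.071 = 10.374165 mm^3/s
SE = 138 / 10.374165 = 13.3023 J/mm^3


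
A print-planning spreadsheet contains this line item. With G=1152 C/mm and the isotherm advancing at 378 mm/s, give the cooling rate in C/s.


CR = 1152 * 378 = 435456 C/s


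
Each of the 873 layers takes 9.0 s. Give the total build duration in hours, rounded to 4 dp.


t = 873 * 9.0 / 3600 = 2.1825 hrs


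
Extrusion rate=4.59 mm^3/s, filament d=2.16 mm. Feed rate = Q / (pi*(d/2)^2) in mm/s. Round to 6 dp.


A = pi*(2.16/2)^2 = 3.664354
v = 4.59 / 3.664354 = 1.252608 mm/s


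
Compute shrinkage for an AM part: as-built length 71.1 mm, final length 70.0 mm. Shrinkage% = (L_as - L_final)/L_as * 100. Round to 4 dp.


Shrinkage = ((71.1-70.0)/71.1)*100 = 1.5471 %


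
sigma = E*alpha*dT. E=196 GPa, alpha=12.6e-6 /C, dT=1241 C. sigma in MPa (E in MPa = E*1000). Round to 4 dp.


sigma = 196*1000 * 12.6e-6 * 1241 = 3064.7736 MPa


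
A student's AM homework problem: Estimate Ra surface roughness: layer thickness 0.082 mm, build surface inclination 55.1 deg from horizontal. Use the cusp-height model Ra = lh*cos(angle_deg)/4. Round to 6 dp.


Ra = 0.082 * cos(55.1) / 4 = 0.011729 mm


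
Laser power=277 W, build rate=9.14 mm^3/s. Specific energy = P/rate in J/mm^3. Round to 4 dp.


SE = 277 / 9.14 = 30.3063 J/mm^3


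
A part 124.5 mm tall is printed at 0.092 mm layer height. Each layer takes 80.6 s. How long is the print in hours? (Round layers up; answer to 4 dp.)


Layers = ceil(124.5/0.092) = 1354
t = 1354 * 80.6 / 3600 = 30.3146 hrs


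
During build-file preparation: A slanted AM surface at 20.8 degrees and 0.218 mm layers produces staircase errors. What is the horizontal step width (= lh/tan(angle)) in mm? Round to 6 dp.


step = 0.218 / tan(20.8) = 0.573889 mm


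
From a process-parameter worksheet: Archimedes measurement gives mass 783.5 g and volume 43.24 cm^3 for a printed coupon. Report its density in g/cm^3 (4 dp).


rho = 783.5 / 43.24 = 18.1198 g/cm^3


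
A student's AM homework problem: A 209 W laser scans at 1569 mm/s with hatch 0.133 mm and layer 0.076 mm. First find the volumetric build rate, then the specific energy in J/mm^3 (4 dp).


Build rate = 1569 * 0.133 * 0.076 = 15.859452 mm^3/s
SE = 209 / 15.859452 = 13.1783 J/mm^3


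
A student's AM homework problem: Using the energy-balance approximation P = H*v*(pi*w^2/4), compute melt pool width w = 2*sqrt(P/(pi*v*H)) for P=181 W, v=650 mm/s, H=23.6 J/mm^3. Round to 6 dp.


w = 2*sqrt(181/(pi*650*23.6)) = 0.122569 mm


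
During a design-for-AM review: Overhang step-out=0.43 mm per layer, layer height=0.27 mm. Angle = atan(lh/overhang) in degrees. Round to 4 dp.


angle = atan(0.27/0.43) = 32.125 degrees


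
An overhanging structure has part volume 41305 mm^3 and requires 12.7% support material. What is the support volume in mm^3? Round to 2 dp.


V_support = 41305 * 0.127 = 5245.74 mm^3


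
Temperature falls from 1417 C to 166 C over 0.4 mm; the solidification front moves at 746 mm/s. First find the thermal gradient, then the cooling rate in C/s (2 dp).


G = (1417-166)/0.4 = 3127.5 C/mm
CR = 3127.5 * 746 = 2333115.0 C/s


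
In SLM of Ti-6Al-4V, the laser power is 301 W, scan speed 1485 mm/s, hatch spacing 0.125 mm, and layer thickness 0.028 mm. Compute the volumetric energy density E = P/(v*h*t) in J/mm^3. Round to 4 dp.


E = 301 / (1485*0.125*0.028) = 57.9125 J/mm^3


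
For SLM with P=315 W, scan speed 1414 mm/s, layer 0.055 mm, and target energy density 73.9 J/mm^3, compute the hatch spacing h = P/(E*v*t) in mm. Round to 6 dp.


h = 315 / (73.9*1414*0.055) = 0.054809 mm


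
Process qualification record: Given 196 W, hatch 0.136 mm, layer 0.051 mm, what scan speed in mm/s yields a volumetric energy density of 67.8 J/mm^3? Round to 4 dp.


v = 196 / (67.8*0.136*0.051) = 416.79 mm/s


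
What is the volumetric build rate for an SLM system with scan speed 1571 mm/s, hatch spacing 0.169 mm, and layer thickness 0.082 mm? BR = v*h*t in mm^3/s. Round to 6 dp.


Rate = 1571 * 0.169 * 0.082 = 21.770918 mm^3/s


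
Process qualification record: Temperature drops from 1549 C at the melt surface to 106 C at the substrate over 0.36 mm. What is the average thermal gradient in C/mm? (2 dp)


G = (1549-106)/0.36 = 4008.33 C/mm


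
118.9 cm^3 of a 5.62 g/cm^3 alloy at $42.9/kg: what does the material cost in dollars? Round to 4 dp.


Mass = 118.9*5.62/1000 = 0.668218 kg
Cost = 0.668218 * 42.9 = 28.6666 $


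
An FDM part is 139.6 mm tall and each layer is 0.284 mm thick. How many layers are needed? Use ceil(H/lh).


Layers = ceil(139.6/0.284) = 492


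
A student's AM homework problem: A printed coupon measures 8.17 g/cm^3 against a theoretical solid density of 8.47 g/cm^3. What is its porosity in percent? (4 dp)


Porosity = (1-8.17/8.47)*100 = 3.5419 %


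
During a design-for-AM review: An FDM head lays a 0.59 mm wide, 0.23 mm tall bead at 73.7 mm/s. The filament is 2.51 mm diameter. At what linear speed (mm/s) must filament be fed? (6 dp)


Q = 0.59 * 0.23 * 73.7 = 10.00109 mm^3/s
A_fil = pi*(2.51/2)^2 = 4.94808697 mm^2
v_feed = 10.00109 / 4.94808697 = 2.021203 mm/s


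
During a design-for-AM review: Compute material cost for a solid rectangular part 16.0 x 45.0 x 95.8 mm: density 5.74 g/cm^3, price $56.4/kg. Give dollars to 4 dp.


V = 16.0 * 45.0 * 95.8 = 68976.0 mm^3 = 68.976 cm^3
Mass = 68.976 * 5.74 / 1000 = 0.39592224 kg
Cost = 0.39592224 * 56.4 = 22.33 $


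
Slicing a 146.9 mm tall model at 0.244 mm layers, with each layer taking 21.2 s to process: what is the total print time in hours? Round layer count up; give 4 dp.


Layers = ceil(146.9/0.244) = 603
t = 603 * 21.2 / 3600 = 3.551 hrs


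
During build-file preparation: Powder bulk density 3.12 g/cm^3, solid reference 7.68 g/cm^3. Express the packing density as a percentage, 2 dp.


Packing = (3.12/7.68)*100 = 40.63 %


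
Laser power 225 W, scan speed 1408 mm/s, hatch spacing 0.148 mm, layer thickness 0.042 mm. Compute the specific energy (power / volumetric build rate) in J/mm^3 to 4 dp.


Build rate = 1408 * 0.148 * 0.042 = 8.752128 mm^3/s
SE = 225 / 8.752128 = 25.708 J/mm^3


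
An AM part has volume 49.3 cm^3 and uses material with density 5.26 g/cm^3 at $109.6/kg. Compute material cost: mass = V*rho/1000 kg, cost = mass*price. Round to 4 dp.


Mass = 49.3*5.26/1000 = 0.259318 kg
Cost = 0.259318 * 109.6 = 28.4213 $


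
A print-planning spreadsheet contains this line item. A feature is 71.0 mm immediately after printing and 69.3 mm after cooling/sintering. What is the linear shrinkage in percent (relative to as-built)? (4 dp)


Shrinkage = ((71.0-69.3)/71.0)*100 = 2.3944 %


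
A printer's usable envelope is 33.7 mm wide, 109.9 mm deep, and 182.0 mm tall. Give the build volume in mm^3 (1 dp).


V = 33.7 * 109.9 * 182.0 = 674060.7 mm^3


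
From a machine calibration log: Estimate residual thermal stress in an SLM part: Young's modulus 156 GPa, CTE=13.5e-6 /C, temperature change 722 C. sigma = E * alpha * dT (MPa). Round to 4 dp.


sigma = 156*1000 * 13.5e-6 * 722 = 1520.532 MPa


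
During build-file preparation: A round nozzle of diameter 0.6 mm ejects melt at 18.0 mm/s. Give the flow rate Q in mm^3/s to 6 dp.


A = pi*(0.6/2)^2 = 0.28274334 mm^2
Q = 0.28274334 * 18.0 = 5.08938 mm^3/s


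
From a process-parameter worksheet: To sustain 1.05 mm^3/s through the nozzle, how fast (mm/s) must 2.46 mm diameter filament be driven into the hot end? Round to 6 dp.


A = pi*(2.46/2)^2 = 4.752916
v = 1.05 / 4.752916 = 0.220917 mm/s


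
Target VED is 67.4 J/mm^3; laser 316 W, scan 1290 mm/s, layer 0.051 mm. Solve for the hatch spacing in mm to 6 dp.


h = 316 / (67.4*1290*0.051) = 0.071264 mm


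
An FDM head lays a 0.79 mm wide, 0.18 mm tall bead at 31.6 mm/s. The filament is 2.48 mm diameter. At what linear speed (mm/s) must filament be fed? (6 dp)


Q = 0.79 * 0.18 * 31.6 = 4.49352 mm^3/s
A_fil = pi*(2.48/2)^2 = 4.83051286 mm^2
v_feed = 4.49352 / 4.83051286 = 0.930237 mm/s


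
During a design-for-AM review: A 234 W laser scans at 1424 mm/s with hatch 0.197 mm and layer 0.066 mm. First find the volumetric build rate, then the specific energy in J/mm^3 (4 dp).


Build rate = 1424 * 0.197 * 0.066 = 18.514848 mm^3/s
SE = 234 / 18.514848 = 12.6385 J/mm^3


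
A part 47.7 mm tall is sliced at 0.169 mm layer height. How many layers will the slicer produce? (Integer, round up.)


Layers = ceil(47.7/0.169) = 283


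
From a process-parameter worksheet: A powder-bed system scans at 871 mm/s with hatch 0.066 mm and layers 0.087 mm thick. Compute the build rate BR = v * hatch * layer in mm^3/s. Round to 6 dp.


Rate = 871 * 0.066 * 0.087 = 5.001282 mm^3/s


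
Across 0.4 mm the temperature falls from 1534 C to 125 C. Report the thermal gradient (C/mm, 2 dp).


G = (1534-125)/0.4 = 3522.5 C/mm


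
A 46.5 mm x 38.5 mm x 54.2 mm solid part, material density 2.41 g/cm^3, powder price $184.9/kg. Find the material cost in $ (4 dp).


V = 46.5 * 38.5 * 54.2 = 97031.55 mm^3 = 97.03155 cm^3
Mass = 97.03155 * 2.41 / 1000 = 0.23384604 kg
Cost = 0.23384604 * 184.9 = 43.2381 $


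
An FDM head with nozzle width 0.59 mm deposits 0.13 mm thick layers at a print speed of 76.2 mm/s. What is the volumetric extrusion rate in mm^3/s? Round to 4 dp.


Rate = 0.59 * 0.13 * 76.2 = 5.8445 mm^3/s


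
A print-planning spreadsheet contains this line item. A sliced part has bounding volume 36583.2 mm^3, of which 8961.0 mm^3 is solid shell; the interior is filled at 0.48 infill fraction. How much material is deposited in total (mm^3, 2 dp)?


V_infill = (36583.2 - 8961.0) * 0.48 = 13258.66
V_total = 8961.0 + 13258.66 = 22219.66 mm^3


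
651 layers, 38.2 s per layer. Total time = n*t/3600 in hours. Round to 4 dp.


t = 651 * 38.2 / 3600 = 6.9078 hrs


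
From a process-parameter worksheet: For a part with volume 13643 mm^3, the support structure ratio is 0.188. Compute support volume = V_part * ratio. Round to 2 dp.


V_support = 13643 * 0.188 = 2564.88 mm^3


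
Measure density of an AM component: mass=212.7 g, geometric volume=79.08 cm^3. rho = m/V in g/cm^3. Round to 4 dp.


rho = 212.7 / 79.08 = 2.6897 g/cm^3


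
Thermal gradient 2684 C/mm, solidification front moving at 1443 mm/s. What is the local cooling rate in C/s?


CR = 2684 * 1443 = 3873012 C/s


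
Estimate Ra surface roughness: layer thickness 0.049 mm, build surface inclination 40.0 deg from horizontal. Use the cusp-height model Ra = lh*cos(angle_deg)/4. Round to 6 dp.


Ra = 0.049 * cos(40.0) / 4 = 0.009384 mm


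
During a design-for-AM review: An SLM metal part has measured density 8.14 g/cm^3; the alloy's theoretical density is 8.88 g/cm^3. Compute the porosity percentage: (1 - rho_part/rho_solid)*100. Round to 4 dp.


Porosity = (1-8.14/8.88)*100 = 8.3333 %


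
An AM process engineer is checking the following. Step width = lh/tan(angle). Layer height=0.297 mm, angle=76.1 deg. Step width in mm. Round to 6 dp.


step = 0.297 / tan(76.1) = 0.0735 mm


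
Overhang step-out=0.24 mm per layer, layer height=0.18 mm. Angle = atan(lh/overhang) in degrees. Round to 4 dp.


angle = atan(0.18/0.24) = 36.8699 degrees


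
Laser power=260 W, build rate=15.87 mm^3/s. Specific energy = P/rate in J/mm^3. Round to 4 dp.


SE = 260 / 15.87 = 16.3831 J/mm^3


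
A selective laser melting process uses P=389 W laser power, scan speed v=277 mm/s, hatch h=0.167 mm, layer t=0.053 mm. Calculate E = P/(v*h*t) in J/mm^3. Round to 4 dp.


E = 389 / (277*0.167*0.053) = 158.6637 J/mm^3


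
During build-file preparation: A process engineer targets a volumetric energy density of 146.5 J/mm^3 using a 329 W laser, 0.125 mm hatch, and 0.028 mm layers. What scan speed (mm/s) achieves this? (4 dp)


v = 329 / (146.5*0.125*0.028) = 641.6382 mm/s


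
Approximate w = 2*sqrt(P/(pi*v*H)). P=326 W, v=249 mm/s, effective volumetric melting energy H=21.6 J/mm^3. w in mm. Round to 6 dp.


w = 2*sqrt(326/(pi*249*21.6)) = 0.277803 mm


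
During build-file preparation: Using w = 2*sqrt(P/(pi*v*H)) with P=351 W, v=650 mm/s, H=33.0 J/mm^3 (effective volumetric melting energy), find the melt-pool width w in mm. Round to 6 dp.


w = 2*sqrt(351/(pi*650*33.0)) = 0.144343 mm


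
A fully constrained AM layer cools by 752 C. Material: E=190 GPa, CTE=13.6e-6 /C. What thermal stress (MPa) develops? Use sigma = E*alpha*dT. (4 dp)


sigma = 190*1000 * 13.6e-6 * 752 = 1943.168 MPa


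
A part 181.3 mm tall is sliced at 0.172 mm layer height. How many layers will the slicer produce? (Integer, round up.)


Layers = ceil(181.3/0.172) = 1055


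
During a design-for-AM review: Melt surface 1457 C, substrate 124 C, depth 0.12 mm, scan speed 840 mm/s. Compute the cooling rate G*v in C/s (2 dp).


G = (1457-124)/0.12 = 11108.33333333 C/mm
CR = 11108.33333333 * 840 = 9331000.0 C/s


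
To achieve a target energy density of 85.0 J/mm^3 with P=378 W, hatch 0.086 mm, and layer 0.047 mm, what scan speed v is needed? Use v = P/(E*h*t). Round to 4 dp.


v = 378 / (85.0*0.086*0.047) = 1100.2125 mm/s


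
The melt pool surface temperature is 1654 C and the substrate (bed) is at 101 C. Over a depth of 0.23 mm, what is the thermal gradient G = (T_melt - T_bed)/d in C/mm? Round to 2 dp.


G = (1654-101)/0.23 = 6752.17 C/mm


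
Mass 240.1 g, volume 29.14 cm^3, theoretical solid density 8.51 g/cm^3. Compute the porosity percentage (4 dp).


rho_part = 240.1 / 29.14 = 8.23953329 g/cm^3
Porosity = (1 - 8.23953329/8.51)*100 = 3.1782 %


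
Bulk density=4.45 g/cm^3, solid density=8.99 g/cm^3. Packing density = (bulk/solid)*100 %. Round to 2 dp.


Packing = (4.45/8.99)*100 = 49.5 %


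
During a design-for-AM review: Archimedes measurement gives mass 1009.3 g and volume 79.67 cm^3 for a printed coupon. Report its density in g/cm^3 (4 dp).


rho = 1009.3 / 79.67 = 12.6685 g/cm^3


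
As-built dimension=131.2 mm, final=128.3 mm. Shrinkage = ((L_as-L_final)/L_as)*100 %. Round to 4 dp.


Shrinkage = ((131.2-128.3)/131.2)*100 = 2.2104 %


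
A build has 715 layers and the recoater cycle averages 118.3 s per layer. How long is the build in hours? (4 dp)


t = 715 * 118.3 / 3600 = 23.4957 hrs


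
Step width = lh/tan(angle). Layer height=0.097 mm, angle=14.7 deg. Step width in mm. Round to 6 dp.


step = 0.097 / tan(14.7) = 0.369742 mm


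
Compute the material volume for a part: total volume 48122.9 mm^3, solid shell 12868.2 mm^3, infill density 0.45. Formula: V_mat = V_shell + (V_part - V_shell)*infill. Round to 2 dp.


V_infill = (48122.9 - 12868.2) * 0.45 = 15864.62
V_total = 12868.2 + 15864.62 = 28732.82 mm^3


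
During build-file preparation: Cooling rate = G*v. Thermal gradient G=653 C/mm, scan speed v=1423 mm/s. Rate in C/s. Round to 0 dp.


CR = 653 * 1423 = 929219 C/s


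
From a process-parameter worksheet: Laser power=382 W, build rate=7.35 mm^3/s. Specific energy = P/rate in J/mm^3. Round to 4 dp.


SE = 382 / 7.35 = 51.9728 J/mm^3


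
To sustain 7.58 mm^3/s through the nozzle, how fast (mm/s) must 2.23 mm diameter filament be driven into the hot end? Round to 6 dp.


A = pi*(2.23/2)^2 = 3.905707
v = 7.58 / 3.905707 = 1.94075 mm/s


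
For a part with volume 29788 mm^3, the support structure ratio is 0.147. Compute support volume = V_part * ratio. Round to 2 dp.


V_support = 29788 * 0.147 = 4378.84 mm^3


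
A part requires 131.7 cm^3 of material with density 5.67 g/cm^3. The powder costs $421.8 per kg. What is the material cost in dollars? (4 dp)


Mass = 131.7*5.67/1000 = 0.746739 kg
Cost = 0.746739 * 421.8 = 314.9745 $


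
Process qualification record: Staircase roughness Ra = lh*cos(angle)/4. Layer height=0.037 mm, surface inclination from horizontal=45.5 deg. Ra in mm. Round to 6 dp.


Ra = 0.037 * cos(45.5) / 4 = 0.006483 mm


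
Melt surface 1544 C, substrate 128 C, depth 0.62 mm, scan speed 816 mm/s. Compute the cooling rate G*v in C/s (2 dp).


G = (1544-128)/0.62 = 2283.87096774 C/mm
CR = 2283.87096774 * 816 = 1863638.71 C/s


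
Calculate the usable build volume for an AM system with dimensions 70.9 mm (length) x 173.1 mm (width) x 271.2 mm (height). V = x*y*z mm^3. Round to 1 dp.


V = 70.9 * 173.1 * 271.2 = 3328380.6 mm^3


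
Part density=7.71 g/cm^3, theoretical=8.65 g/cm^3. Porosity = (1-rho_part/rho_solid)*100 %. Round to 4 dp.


Porosity = (1-7.71/8.65)*100 = 10.8671 %


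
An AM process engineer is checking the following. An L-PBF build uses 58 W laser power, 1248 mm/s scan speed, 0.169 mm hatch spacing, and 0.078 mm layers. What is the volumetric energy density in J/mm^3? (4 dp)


E = 58 / (1248*0.169*0.078) = 3.5256 J/mm^3


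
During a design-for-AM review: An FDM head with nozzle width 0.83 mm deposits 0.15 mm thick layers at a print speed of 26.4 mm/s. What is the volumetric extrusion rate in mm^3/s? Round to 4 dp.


Rate = 0.83 * 0.15 * 26.4 = 3.2868 mm^3/s


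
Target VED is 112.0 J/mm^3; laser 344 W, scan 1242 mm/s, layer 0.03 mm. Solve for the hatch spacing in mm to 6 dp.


h = 344 / (112.0*1242*0.03) = 0.082432 mm


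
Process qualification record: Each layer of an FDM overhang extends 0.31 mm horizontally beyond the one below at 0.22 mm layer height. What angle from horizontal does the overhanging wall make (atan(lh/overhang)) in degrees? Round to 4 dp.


angle = atan(0.22/0.31) = 35.3625 degrees


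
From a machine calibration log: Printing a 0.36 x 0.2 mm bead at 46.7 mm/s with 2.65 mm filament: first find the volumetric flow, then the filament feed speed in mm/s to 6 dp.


Q = 0.36 * 0.2 * 46.7 = 3.3624 mm^3/s
A_fil = pi*(2.65/2)^2 = 5.5154586 mm^2
v_feed = 3.3624 / 5.5154586 = 0.609632 mm/s


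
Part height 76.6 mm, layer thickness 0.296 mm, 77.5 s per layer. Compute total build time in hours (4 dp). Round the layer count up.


Layers = ceil(76.6/0.296) = 259
t = 259 * 77.5 / 3600 = 5.5757 hrs


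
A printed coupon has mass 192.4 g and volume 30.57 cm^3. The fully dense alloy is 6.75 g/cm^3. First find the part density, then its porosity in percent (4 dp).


rho_part = 192.4 / 30.57 = 6.29375204 g/cm^3
Porosity = (1 - 6.29375204/6.75)*100 = 6.7592 %


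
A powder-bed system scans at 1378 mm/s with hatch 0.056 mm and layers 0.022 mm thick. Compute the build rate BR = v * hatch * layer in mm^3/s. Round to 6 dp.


Rate = 1378 * 0.056 * 0.022 = 1.697696 mm^3/s


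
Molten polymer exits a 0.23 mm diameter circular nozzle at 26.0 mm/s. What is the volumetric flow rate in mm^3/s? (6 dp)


A = pi*(0.23/2)^2 = 0.04154756 mm^2
Q = 0.04154756 * 26.0 = 1.080237 mm^3/s


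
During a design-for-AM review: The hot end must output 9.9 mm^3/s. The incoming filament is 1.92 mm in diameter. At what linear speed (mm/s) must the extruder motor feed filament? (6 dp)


A = pi*(1.92/2)^2 = 2.895292
v = 9.9 / 2.895292 = 3.419344 mm/s


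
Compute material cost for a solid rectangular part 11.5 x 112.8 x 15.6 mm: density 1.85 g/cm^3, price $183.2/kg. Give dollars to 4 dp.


V = 11.5 * 112.8 * 15.6 = 20236.32 mm^3 = 20.23632 cm^3
Mass = 20.23632 * 1.85 / 1000 = 0.03743719 kg
Cost = 0.03743719 * 183.2 = 6.8585 $


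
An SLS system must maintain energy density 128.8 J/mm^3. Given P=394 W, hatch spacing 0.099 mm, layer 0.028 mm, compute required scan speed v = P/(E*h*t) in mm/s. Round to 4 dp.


v = 394 / (128.8*0.099*0.028) = 1103.5376 mm/s


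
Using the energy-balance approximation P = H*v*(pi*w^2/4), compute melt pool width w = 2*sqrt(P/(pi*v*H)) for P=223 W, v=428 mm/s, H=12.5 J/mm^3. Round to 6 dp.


w = 2*sqrt(223/(pi*428*12.5)) = 0.230372 mm


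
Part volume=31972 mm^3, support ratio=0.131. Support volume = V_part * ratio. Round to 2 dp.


V_support = 31972 * 0.131 = 4188.33 mm^3


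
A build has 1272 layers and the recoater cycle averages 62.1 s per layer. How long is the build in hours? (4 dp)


t = 1272 * 62.1 / 3600 = 21.942 hrs


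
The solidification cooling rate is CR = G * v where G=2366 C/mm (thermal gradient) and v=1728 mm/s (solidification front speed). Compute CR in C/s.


CR = 2366 * 1728 = 4088448 C/s


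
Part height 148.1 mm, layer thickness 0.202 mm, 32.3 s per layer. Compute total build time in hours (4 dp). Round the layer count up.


Layers = ceil(148.1/0.202) = 734
t = 734 * 32.3 / 3600 = 6.5856 hrs


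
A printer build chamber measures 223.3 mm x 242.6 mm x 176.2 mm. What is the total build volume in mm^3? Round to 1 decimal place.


V = 223.3 * 242.6 * 176.2 = 9545208.6 mm^3


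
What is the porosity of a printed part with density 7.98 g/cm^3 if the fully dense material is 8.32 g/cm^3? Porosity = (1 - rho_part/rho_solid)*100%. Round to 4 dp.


Porosity = (1-7.98/8.32)*100 = 4.0865 %


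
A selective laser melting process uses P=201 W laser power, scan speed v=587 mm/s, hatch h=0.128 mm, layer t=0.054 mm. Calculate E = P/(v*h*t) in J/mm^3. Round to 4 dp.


E = 201 / (587*0.128*0.054) = 49.5398 J/mm^3


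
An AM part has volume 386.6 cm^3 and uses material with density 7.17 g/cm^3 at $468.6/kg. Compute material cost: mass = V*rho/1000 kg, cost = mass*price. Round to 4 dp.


Mass = 386.6*7.17/1000 = 2.771922 kg
Cost = 2.771922 * 468.6 = 1298.9226 $


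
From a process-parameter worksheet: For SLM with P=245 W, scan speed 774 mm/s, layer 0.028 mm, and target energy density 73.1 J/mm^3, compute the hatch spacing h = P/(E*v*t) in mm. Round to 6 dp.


h = 245 / (73.1*774*0.028) = 0.15465 mm


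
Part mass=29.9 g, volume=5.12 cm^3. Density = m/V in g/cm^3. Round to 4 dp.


rho = 29.9 / 5.12 = 5.8398 g/cm^3


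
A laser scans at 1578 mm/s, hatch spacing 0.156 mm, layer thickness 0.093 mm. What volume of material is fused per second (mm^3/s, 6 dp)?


Rate = 1578 * 0.156 * 0.093 = 22.893624 mm^3/s


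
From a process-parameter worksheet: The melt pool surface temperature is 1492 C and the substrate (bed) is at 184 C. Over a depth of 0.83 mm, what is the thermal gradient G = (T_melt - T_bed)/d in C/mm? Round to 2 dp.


G = (1492-184)/0.83 = 1575.9 C/mm


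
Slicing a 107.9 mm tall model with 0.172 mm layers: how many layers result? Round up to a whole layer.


Layers = ceil(107.9/0.172) = 628


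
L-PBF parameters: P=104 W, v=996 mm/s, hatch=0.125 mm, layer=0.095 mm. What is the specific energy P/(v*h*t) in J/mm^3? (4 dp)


Build rate = 996 * 0.125 * 0.095 = 11.8275 mm^3/s
SE = 104 / 11.8275 = 8.7931 J/mm^3


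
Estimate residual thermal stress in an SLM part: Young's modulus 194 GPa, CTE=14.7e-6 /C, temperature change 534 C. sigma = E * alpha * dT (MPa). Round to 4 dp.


sigma = 194*1000 * 14.7e-6 * 534 = 1522.8612 MPa


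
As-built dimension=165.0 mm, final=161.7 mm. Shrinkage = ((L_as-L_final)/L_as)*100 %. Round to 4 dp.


Shrinkage = ((165.0-161.7)/165.0)*100 = 2.0 %


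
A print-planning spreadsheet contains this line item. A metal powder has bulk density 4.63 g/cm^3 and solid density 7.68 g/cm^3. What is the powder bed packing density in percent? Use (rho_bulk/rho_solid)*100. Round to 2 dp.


Packing = (4.63/7.68)*100 = 60.29 %


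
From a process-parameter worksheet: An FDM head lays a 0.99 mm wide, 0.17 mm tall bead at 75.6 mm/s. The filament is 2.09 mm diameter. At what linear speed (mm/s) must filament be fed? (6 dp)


Q = 0.99 * 0.17 * 75.6 = 12.72348 mm^3/s
A_fil = pi*(2.09/2)^2 = 3.43069772 mm^2
v_feed = 12.72348 / 3.43069772 = 3.708715 mm/s


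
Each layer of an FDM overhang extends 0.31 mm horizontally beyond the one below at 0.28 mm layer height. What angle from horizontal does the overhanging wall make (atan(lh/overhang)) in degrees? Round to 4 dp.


angle = atan(0.28/0.31) = 42.0892 degrees


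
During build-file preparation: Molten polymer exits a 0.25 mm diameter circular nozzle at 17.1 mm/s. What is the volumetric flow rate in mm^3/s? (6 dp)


A = pi*(0.25/2)^2 = 0.04908739 mm^2
Q = 0.04908739 * 17.1 = 0.839394 mm^3/s


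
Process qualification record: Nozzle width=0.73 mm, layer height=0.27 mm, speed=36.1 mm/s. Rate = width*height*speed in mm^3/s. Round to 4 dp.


Rate = 0.73 * 0.27 * 36.1 = 7.1153 mm^3/s


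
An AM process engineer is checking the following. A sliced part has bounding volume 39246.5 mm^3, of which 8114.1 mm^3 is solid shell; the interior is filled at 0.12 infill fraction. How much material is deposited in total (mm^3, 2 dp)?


V_infill = (39246.5 - 8114.1) * 0.12 = 3735.89
V_total = 8114.1 + 3735.89 = 11849.99 mm^3


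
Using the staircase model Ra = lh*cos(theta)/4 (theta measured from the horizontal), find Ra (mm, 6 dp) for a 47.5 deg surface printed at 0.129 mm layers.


Ra = 0.129 * cos(47.5) / 4 = 0.021788 mm


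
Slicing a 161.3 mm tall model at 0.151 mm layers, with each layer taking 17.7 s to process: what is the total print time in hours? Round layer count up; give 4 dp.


Layers = ceil(161.3/0.151) = 1069
t = 1069 * 17.7 / 3600 = 5.2559 hrs


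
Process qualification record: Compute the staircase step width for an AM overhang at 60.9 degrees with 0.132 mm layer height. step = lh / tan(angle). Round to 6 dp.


step = 0.132 / tan(60.9) = 0.07347 mm


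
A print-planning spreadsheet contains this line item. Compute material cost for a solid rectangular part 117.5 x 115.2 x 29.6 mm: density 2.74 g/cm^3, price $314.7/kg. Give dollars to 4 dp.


V = 117.5 * 115.2 * 29.6 = 400665.6 mm^3 = 400.6656 cm^3
Mass = 400.6656 * 2.74 / 1000 = 1.09782374 kg
Cost = 1.09782374 * 314.7 = 345.4851 $


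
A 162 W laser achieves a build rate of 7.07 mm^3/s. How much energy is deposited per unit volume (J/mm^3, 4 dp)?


SE = 162 / 7.07 = 22.9137 J/mm^3


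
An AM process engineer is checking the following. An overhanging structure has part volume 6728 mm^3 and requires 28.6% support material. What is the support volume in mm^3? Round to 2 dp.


V_support = 6728 * 0.286 = 1924.21 mm^3


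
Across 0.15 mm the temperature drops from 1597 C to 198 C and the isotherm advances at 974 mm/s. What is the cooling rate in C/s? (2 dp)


G = (1597-198)/0.15 = 9326.66666667 C/mm
CR = 9326.66666667 * 974 = 9084173.33 C/s


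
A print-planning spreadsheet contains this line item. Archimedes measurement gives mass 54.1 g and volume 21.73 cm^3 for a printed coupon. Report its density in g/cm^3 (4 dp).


rho = 54.1 / 21.73 = 2.4896 g/cm^3


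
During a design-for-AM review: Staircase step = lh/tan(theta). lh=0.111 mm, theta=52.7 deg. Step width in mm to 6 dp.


step = 0.111 / tan(52.7) = 0.084559 mm


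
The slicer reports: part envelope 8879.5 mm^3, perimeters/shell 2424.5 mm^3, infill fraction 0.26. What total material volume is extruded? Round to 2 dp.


V_infill = (8879.5 - 2424.5) * 0.26 = 1678.3
V_total = 2424.5 + 1678.3 = 4102.8 mm^3


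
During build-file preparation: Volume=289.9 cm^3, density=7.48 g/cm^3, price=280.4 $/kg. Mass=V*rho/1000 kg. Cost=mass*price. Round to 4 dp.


Mass = 289.9*7.48/1000 = 2.168452 kg
Cost = 2.168452 * 280.4 = 608.0339 $


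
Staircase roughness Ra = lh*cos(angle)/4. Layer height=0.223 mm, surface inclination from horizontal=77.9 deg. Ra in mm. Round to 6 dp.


Ra = 0.223 * cos(77.9) / 4 = 0.011686 mm


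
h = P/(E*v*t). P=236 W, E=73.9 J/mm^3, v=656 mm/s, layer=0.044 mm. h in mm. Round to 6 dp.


h = 236 / (73.9*656*0.044) = 0.11064 mm


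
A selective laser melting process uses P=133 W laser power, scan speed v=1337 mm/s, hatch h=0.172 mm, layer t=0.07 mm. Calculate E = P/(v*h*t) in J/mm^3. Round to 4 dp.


E = 133 / (1337*0.172*0.07) = 8.2622 J/mm^3


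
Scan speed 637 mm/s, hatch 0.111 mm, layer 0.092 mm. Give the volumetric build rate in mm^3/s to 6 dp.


Rate = 637 * 0.111 * 0.092 = 6.505044 mm^3/s


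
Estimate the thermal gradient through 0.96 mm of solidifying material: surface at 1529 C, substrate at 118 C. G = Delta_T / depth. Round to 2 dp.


G = (1529-118)/0.96 = 1469.79 C/mm


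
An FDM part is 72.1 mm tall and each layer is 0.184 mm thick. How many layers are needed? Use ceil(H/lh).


Layers = ceil(72.1/0.184) = 392


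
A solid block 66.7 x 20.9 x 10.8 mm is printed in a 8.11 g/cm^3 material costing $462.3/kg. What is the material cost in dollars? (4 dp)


V = 66.7 * 20.9 * 10.8 = 15055.524 mm^3 = 15.055524 cm^3
Mass = 15.055524 * 8.11 / 1000 = 0.1221003 kg
Cost = 0.1221003 * 462.3 = 56.447 $


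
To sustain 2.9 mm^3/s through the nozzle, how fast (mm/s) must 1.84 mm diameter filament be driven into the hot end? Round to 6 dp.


A = pi*(1.84/2)^2 = 2.659044
v = 2.9 / 2.659044 = 1.090618 mm/s


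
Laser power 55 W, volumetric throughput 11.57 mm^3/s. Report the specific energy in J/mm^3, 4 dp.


SE = 55 / 11.57 = 4.7537 J/mm^3


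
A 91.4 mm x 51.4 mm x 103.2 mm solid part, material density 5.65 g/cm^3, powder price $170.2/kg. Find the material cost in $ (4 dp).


V = 91.4 * 51.4 * 103.2 = 484829.472 mm^3 = 484.829472 cm^3
Mass = 484.829472 * 5.65 / 1000 = 2.73928652 kg
Cost = 2.73928652 * 170.2 = 466.2266 $


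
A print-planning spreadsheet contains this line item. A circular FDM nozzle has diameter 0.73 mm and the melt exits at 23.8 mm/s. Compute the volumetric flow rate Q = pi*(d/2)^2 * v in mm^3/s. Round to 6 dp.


A = pi*(0.73/2)^2 = 0.41853868 mm^2
Q = 0.41853868 * 23.8 = 9.961221 mm^3/s


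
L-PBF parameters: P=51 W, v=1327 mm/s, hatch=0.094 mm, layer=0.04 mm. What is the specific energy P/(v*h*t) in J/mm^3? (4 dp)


Build rate = 1327 * 0.094 * 0.04 = 4.98952 mm^3/s
SE = 51 / 4.98952 = 10.2214 J/mm^3


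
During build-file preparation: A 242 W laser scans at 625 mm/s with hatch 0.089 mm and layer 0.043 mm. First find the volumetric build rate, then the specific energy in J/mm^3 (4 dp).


Build rate = 625 * 0.089 * 0.043 = 2.391875 mm^3/s
SE = 242 / 2.391875 = 101.1759 J/mm^3


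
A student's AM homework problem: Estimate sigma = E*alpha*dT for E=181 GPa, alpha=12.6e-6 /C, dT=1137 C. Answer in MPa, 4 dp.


sigma = 181*1000 * 12.6e-6 * 1137 = 2593.0422 MPa


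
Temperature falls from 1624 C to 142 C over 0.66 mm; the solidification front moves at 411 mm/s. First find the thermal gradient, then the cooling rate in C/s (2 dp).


G = (1624-142)/0.66 = 2245.45454545 C/mm
CR = 2245.45454545 * 411 = 922881.82 C/s


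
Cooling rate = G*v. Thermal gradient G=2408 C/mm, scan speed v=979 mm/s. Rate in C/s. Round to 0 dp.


CR = 2408 * 979 = 2357432 C/s


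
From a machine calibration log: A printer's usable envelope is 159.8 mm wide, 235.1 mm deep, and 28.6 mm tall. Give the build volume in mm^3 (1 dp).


V = 159.8 * 235.1 * 28.6 = 1074472.8 mm^3


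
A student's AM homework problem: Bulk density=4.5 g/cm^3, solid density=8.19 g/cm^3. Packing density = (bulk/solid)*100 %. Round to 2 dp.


Packing = (4.5/8.19)*100 = 54.95 %


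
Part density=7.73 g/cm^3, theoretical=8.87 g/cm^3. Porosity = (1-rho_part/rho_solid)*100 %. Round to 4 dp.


Porosity = (1-7.73/8.87)*100 = 12.8523 %


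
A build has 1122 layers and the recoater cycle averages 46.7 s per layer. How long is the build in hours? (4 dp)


t = 1122 * 46.7 / 3600 = 14.5548 hrs


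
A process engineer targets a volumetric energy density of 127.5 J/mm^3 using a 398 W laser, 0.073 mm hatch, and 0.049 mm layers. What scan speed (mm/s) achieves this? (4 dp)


v = 398 / (127.5*0.073*0.049) = 872.6778 mm/s


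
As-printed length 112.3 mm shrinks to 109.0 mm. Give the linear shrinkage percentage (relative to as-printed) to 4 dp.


Shrinkage = ((112.3-109.0)/112.3)*100 = 2.9386 %


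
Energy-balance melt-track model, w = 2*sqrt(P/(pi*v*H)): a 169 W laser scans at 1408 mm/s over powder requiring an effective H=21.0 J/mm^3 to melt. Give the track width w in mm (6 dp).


w = 2*sqrt(169/(pi*1408*21.0)) = 0.085308 mm


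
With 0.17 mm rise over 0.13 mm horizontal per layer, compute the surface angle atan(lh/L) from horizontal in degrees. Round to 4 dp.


angle = atan(0.17/0.13) = 52.5946 degrees


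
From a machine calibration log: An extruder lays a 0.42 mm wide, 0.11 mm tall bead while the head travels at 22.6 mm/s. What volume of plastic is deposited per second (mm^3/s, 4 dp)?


Rate = 0.42 * 0.11 * 22.6 = 1.0441 mm^3/s


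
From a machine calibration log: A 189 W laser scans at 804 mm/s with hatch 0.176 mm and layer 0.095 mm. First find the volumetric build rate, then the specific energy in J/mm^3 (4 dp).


Build rate = 804 * 0.176 * 0.095 = 13.44288 mm^3/s
SE = 189 / 13.44288 = 14.0595 J/mm^3


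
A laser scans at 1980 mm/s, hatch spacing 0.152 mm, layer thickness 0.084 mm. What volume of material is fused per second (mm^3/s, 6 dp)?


Rate = 1980 * 0.152 * 0.084 = 25.28064 mm^3/s


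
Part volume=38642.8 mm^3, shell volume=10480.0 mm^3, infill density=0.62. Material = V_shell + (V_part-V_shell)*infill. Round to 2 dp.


V_infill = (38642.8 - 10480.0) * 0.62 = 17460.94
V_total = 10480.0 + 17460.94 = 27940.94 mm^3


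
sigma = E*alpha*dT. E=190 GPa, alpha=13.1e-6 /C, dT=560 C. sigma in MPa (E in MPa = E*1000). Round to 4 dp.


sigma = 190*1000 * 13.1e-6 * 560 = 1393.84 MPa


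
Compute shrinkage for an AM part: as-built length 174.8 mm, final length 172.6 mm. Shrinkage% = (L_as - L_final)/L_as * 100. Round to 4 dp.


Shrinkage = ((174.8-172.6)/174.8)*100 = 1.2586 %


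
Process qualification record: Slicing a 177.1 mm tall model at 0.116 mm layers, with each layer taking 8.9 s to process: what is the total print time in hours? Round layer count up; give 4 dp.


Layers = ceil(177.1/0.116) = 1527
t = 1527 * 8.9 / 3600 = 3.7751 hrs


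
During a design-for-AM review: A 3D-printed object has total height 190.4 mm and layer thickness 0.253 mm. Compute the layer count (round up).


Layers = ceil(190.4/0.253) = 753


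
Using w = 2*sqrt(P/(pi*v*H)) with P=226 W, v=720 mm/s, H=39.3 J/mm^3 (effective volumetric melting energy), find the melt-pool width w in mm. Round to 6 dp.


w = 2*sqrt(226/(pi*720*39.3)) = 0.100843 mm


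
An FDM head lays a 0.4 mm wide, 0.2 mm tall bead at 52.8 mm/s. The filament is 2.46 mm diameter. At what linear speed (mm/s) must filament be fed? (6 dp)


Q = 0.4 * 0.2 * 52.8 = 4.224 mm^3/s
A_fil = pi*(2.46/2)^2 = 4.75291553 mm^2
v_feed = 4.224 / 4.75291553 = 0.888718 mm/s


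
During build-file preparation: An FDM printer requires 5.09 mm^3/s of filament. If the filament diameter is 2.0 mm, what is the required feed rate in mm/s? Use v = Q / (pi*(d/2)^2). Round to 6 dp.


A = pi*(2.0/2)^2 = 3.141593
v = 5.09 / 3.141593 = 1.620197 mm/s


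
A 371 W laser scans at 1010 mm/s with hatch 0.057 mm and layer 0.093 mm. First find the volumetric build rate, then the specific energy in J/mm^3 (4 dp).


Build rate = 1010 * 0.057 * 0.093 = 5.35401 mm^3/s
SE = 371 / 5.35401 = 69.2939 J/mm^3


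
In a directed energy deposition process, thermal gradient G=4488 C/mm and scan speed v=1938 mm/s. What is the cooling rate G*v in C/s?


CR = 4488 * 1938 = 8697744 C/s


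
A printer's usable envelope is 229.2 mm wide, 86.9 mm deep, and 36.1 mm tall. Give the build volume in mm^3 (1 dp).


V = 229.2 * 86.9 * 36.1 = 719021.0 mm^3


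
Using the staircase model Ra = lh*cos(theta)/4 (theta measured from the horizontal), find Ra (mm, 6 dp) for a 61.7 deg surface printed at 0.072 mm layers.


Ra = 0.072 * cos(61.7) / 4 = 0.008534 mm


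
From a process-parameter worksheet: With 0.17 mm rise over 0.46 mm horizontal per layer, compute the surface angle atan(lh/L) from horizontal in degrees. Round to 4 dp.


angle = atan(0.17/0.46) = 20.2826 degrees


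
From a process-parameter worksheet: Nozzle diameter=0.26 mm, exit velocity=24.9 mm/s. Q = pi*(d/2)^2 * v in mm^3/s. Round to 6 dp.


A = pi*(0.26/2)^2 = 0.05309292 mm^2
Q = 0.05309292 * 24.9 = 1.322014 mm^3/s


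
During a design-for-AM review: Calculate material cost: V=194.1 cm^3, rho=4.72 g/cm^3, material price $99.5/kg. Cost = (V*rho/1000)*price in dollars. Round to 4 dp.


Mass = 194.1*4.72/1000 = 0.916152 kg
Cost = 0.916152 * 99.5 = 91.1571 $


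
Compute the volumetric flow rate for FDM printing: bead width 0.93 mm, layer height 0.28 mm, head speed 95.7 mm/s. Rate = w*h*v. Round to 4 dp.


Rate = 0.93 * 0.28 * 95.7 = 24.9203 mm^3/s


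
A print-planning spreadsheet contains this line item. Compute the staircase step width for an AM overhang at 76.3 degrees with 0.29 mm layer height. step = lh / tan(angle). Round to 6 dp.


step = 0.29 / tan(76.3) = 0.070694 mm


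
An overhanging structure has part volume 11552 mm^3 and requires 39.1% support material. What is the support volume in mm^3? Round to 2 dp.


V_support = 11552 * 0.391 = 4516.83 mm^3


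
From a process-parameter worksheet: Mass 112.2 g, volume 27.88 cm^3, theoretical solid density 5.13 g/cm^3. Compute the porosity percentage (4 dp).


rho_part = 112.2 / 27.88 = 4.02439024 g/cm^3
Porosity = (1 - 4.02439024/5.13)*100 = 21.5518 %


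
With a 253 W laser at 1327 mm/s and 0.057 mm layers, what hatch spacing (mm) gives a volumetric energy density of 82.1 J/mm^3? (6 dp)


h = 253 / (82.1*1327*0.057) = 0.040741 mm


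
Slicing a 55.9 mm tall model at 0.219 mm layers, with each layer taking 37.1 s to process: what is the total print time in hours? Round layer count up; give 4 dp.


Layers = ceil(55.9/0.219) = 256
t = 256 * 37.1 / 3600 = 2.6382 hrs


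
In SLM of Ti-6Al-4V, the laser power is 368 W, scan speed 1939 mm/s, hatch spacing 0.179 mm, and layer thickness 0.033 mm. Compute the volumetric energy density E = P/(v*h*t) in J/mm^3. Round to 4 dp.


E = 368 / (1939*0.179*0.033) = 32.1294 J/mm^3


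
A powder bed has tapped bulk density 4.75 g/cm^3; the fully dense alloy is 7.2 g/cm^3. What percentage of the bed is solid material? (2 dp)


Packing = (4.75/7.2)*100 = 65.97 %


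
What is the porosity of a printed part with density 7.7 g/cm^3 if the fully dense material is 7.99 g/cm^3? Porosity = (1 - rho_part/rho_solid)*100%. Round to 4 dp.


Porosity = (1-7.7/7.99)*100 = 3.6295 %


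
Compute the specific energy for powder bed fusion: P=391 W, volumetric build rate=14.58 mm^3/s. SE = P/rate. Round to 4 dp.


SE = 391 / 14.58 = 26.8176 J/mm^3


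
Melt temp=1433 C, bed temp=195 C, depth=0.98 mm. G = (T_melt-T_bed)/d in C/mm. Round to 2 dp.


G = (1433-195)/0.98 = 1263.27 C/mm


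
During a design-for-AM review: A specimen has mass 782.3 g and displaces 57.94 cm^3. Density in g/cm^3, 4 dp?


rho = 782.3 / 57.94 = 13.5019 g/cm^3


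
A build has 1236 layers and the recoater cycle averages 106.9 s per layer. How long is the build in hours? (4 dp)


t = 1236 * 106.9 / 3600 = 36.7023 hrs


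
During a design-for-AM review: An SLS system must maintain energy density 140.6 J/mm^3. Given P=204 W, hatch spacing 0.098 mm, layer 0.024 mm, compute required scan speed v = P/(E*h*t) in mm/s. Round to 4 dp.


v = 204 / (140.6*0.098*0.024) = 616.8897 mm/s


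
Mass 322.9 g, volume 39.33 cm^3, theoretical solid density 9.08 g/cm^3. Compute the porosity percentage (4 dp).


rho_part = 322.9 / 39.33 = 8.2100178 g/cm^3
Porosity = (1 - 8.2100178/9.08)*100 = 9.5813 %


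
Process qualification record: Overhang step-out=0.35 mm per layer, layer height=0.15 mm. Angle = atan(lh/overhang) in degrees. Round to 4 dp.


angle = atan(0.15/0.35) = 23.1986 degrees
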